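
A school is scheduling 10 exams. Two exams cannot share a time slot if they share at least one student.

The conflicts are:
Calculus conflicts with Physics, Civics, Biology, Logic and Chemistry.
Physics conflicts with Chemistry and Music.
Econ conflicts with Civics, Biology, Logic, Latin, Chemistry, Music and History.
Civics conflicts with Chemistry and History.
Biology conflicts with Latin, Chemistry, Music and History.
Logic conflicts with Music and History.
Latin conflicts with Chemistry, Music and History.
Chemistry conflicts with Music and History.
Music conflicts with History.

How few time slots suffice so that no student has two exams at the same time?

Econ, Biology, Latin, Chemistry, Music, History pairwise conflict, so at least 6 time slots are needed.
Using 6 time slots: Calculus=2, Physics=4, Econ=2, Civics=3, Biology=5, Logic=1, Latin=6, Chemistry=1, Music=3, History=4. Every pair that conflicts lands in different time slots.

6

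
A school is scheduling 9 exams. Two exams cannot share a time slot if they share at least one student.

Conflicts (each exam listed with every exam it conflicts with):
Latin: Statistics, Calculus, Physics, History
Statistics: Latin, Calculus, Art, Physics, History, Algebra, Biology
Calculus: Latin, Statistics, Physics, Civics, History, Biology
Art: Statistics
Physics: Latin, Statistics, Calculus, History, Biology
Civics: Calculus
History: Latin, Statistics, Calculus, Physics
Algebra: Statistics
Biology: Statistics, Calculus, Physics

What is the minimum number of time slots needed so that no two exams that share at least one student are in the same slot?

Latin, Statistics, Calculus, Physics, History pairwise conflict, so at least 5 time slots are needed.
A valid assignment using 5 time slots: Latin=4, Statistics=1, Calculus=2, Art=2, Physics=3, Civics=1, History=5, Algebra=2, Biology=4. Each listed conflict is separated.

5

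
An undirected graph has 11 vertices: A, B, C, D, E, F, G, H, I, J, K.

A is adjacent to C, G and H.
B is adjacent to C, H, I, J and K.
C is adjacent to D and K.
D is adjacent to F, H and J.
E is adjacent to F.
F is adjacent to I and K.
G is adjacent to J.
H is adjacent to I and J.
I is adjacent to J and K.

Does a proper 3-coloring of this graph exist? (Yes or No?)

No

B, H, I, J are pairwise adjacent (a clique of size 4), so at least 4 colors are needed.
So 3 colors are not enough.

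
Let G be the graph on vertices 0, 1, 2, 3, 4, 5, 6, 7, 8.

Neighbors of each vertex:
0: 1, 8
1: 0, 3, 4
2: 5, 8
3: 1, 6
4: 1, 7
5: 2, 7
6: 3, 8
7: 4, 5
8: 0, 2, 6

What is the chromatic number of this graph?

3

The cycle 6-3-1-0-8-6 has odd length 5, so it cannot be 2-colored; at least 3 colors are needed.
3 colors suffice: color red → {1, 5, 8}; color blue → {0, 2, 3, 4}; color green → {6, 7}. Each edge has distinct colors on its endpoints.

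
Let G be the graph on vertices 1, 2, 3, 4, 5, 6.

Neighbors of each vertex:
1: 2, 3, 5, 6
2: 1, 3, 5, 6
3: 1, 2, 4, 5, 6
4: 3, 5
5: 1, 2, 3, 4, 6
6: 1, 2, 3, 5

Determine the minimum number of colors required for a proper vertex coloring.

1, 2, 3, 5, 6 are pairwise adjacent (a clique of size 5), so at least 5 colors are needed.
5 colors suffice: color red → {5}; color blue → {3}; color green → {4, 6}; color yellow → {2}; color purple → {1}. Every edge joins two different colors.

5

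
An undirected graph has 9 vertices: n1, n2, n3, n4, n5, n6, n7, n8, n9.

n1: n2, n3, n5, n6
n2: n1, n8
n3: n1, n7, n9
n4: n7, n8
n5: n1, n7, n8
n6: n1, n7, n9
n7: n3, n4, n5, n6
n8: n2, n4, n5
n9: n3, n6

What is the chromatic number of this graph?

2

n5 and n7 are adjacent, so at least 2 colors are needed.
2 colors suffice: color 1 → {n1, n7, n8, n9}; color 2 → {n2, n3, n4, n5, n6}. No two adjacent vertices share a color.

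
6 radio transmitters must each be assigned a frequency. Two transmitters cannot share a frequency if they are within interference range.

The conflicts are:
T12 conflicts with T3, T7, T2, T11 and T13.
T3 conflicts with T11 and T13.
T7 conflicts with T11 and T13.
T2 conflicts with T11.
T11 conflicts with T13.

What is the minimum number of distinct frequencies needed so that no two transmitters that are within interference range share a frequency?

4

T12, T3, T11, T13 are mutually in conflict, so at least 4 frequencies are needed.
4 frequencies suffice: frequency 1 → {T12}; frequency 2 → {T11}; frequency 3 → {T2, T13}; frequency 4 → {T3, T7}. Every pair that conflicts lands in different frequencies.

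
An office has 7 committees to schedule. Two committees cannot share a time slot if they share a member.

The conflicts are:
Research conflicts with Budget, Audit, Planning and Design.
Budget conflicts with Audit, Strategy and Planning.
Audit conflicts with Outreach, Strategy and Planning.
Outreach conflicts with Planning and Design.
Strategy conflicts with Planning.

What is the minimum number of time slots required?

4

Budget, Audit, Strategy, Planning all conflict with each other, so at least 4 time slots are needed.
4 time slots suffice: Research=3, Budget=4, Audit=1, Outreach=3, Strategy=3, Planning=2, Design=1. Each listed conflict is separated.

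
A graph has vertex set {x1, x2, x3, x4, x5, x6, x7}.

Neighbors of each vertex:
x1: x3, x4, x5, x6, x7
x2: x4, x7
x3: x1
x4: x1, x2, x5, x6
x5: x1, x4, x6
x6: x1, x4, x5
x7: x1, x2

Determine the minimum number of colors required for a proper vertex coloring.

x1, x4, x5, x6 form a clique, so at least 4 colors are needed.
4 colors suffice: color R → {x1, x2}; color B → {x3, x4, x7}; color G → {x6}; color Y → {x5}. No two adjacent vertices share a color.

4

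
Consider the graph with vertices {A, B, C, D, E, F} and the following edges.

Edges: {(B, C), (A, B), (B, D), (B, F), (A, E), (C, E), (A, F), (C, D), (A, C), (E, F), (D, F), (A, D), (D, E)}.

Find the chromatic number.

4

A, B, D, F are pairwise adjacent (a clique of size 4), so at least 4 colors are needed.
4 colors suffice: color 1 → {A}; color 2 → {D}; color 3 → {B, E}; color 4 → {C, F}. Each edge has distinct colors on its endpoints.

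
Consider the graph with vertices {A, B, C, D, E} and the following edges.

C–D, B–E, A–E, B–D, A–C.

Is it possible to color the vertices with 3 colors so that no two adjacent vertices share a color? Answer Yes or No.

Yes

The chromatic number is 3. The cycle B-E-A-C-D-B has odd length 5, so it cannot be 2-colored; at least 3 colors are needed.
A valid assignment using 3 colors: A=1, B=1, C=2, D=3, E=2.
That is already a proper 3-coloring.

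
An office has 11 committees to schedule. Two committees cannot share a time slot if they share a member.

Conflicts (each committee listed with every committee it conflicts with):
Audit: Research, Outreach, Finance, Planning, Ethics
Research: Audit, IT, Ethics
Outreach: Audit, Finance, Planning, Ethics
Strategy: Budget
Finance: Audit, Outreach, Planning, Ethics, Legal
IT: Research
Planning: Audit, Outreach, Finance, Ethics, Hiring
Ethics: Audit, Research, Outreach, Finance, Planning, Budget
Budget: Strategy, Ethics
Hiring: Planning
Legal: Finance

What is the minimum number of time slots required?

5

Audit, Outreach, Finance, Planning, Ethics pairwise conflict, so at least 5 time slots are needed.
5 time slots suffice: time slot 1 → {Strategy, IT, Ethics, Hiring, Legal}; time slot 2 → {Audit, Budget}; time slot 3 → {Research, Finance}; time slot 4 → {Planning}; time slot 5 → {Outreach}. Each listed conflict is separated.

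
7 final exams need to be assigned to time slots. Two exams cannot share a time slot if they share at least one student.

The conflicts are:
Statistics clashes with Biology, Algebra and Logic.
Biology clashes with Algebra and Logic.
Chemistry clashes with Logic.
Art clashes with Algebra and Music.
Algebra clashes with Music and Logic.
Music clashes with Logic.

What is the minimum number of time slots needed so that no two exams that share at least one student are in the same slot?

4

Statistics, Biology, Algebra, Logic all conflict with each other, so at least 4 time slots are needed.
4 time slots suffice: Statistics=3, Biology=4, Chemistry=1, Art=2, Algebra=1, Music=3, Logic=2. Each listed conflict is separated.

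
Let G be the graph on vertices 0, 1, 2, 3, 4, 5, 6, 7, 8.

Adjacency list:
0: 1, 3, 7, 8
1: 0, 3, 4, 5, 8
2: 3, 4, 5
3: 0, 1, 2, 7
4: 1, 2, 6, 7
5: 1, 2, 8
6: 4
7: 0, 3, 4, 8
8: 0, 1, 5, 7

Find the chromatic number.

1, 5, 8 are pairwise adjacent, so at least 3 colors are needed.
3 colors suffice: 0=green, 1=red, 2=red, 3=blue, 4=blue, 5=green, 6=red, 7=red, 8=blue. Every edge joins two different colors.

3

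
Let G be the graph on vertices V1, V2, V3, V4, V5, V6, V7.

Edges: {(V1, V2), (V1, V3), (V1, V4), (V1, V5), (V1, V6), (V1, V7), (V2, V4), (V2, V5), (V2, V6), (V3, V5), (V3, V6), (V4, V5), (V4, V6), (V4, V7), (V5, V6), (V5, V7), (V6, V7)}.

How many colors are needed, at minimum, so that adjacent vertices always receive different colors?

5

V1, V4, V5, V6, V7 are mutually adjacent (a clique of size 5), so at least 5 colors are needed.
5 colors suffice: color 1 → {V6}; color 2 → {V5}; color 3 → {V1}; color 4 → {V3, V4}; color 5 → {V2, V7}. Each edge has distinct colors on its endpoints.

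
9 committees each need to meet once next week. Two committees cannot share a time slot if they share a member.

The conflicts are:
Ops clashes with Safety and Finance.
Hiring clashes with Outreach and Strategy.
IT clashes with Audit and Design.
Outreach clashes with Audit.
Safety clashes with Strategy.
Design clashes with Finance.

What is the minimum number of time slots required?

The cycle Design-Finance-Ops-Safety-Strategy-Hiring-Outreach-Audit-IT-Design has odd length 9, so it cannot be 2-colored; at least 3 time slots are needed.
3 time slots suffice: time slot 1 → {Ops, Audit, Design, Strategy}; time slot 2 → {IT, Outreach, Safety, Finance}; time slot 3 → {Hiring}. Every pair that conflicts lands in different time slots.

3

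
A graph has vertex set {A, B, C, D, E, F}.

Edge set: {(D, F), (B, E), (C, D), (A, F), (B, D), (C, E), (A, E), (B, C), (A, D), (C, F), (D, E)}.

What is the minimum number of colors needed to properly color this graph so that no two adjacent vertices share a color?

4

B, C, D, E are mutually adjacent (a clique of size 4), so at least 4 colors are needed.
4 colors suffice: color 1 → {D}; color 2 → {E, F}; color 3 → {A, C}; color 4 → {B}. Every edge joins two different colors.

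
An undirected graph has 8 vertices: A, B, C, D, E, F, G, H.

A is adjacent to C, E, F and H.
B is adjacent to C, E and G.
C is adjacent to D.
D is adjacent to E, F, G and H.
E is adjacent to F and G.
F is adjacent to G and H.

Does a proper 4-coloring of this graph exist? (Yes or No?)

Yes

The chromatic number is 4. D, E, F, G form a clique, so at least 4 colors are needed.
One proper 4-coloring: A=3, B=3, C=1, D=3, E=2, F=1, G=4, H=2.
That is already a proper 4-coloring.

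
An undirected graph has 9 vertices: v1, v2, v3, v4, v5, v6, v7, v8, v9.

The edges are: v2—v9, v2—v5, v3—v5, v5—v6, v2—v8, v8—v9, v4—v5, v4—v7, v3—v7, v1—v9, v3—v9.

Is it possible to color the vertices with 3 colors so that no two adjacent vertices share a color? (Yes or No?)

Yes

The chromatic number is 3. v2, v8, v9 are pairwise adjacent, so at least 3 colors are needed.
One proper 3-coloring: v1=2, v2=2, v3=2, v4=2, v5=1, v6=2, v7=1, v8=3, v9=1.
That is already a proper 3-coloring.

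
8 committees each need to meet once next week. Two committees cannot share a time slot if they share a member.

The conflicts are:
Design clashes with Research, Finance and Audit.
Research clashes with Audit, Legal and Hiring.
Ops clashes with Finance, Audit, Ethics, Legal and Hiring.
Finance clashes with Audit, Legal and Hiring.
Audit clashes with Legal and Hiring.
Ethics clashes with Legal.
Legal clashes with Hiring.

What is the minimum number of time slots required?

Ops, Finance, Audit, Legal, Hiring all conflict with each other, so at least 5 time slots are needed.
5 time slots suffice: time slot 1 → {Audit, Ethics}; time slot 2 → {Design, Legal}; time slot 3 → {Hiring}; time slot 4 → {Research, Ops}; time slot 5 → {Finance}. Every pair that conflicts lands in different time slots.

5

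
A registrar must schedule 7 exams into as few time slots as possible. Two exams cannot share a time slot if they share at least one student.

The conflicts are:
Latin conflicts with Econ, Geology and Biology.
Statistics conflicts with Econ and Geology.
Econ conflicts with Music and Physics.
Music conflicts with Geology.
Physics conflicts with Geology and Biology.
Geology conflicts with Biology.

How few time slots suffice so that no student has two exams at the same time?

Latin, Geology, Biology pairwise conflict, so at least 3 time slots are needed.
3 time slots suffice: time slot 1 → {Econ, Geology}; time slot 2 → {Statistics, Music, Biology}; time slot 3 → {Latin, Physics}. Each listed conflict is separated.

3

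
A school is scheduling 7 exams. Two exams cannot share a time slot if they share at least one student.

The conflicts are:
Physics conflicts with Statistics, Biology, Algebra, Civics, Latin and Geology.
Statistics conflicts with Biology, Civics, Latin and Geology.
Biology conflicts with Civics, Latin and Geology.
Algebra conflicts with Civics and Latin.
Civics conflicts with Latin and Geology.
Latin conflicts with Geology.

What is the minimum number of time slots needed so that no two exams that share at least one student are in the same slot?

Physics, Statistics, Biology, Civics, Latin, Geology all conflict with each other, so at least 6 time slots are needed.
6 time slots suffice: time slot 1 → {Latin}; time slot 2 → {Physics}; time slot 3 → {Civics}; time slot 4 → {Statistics, Algebra}; time slot 5 → {Biology}; time slot 6 → {Geology}. Each listed conflict is separated.

6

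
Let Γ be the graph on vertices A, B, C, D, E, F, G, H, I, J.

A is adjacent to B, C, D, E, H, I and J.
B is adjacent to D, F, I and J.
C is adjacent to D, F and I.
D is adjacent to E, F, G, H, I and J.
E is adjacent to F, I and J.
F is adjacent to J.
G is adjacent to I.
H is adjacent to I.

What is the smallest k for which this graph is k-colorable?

4

A, D, H, I are mutually adjacent (a clique of size 4), so at least 4 colors are needed.
4 colors suffice: A=green, B=yellow, C=yellow, D=red, E=yellow, F=green, G=green, H=yellow, I=blue, J=blue. Every edge joins two different colors.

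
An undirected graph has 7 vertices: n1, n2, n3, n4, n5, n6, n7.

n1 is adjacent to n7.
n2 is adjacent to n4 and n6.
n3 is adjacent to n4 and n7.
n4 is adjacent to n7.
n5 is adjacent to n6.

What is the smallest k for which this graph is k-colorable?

n3, n4, n7 are mutually adjacent, so at least 3 colors are needed.
One proper 3-coloring: n1=2, n2=3, n3=3, n4=2, n5=2, n6=1, n7=1. Each edge has distinct colors on its endpoints.

3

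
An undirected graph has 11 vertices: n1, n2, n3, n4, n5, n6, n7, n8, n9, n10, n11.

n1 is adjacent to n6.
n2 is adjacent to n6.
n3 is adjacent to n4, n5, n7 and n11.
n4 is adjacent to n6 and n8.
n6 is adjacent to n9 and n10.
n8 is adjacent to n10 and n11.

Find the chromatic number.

2

n3 and n7 are adjacent, so at least 2 colors are needed.
A valid assignment using 2 colors: n1=2, n2=2, n3=1, n4=2, n5=2, n6=1, n7=2, n8=1, n9=2, n10=2, n11=2. Each edge has distinct colors on its endpoints.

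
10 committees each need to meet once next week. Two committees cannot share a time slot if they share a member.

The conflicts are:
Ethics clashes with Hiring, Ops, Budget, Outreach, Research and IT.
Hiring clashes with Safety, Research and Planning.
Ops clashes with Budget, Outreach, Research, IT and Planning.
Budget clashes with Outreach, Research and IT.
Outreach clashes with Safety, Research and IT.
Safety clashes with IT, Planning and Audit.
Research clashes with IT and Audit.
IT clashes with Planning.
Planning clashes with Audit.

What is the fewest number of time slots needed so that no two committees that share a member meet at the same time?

6

Ethics, Ops, Budget, Outreach, Research, IT are mutually in conflict, so at least 6 time slots are needed.
A valid assignment using 6 time slots: Ethics=5, Hiring=2, Ops=3, Budget=6, Outreach=4, Safety=1, Research=1, IT=2, Planning=4, Audit=2. Each listed conflict is separated.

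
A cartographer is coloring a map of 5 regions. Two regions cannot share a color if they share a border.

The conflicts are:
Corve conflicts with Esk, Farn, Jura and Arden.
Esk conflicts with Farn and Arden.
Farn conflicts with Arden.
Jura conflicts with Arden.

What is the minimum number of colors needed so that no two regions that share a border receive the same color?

Corve, Esk, Farn, Arden pairwise conflict, so at least 4 colors are needed.
4 colors suffice: color 1 → {Corve}; color 2 → {Arden}; color 3 → {Esk, Jura}; color 4 → {Farn}. No two conflicting regions share a color.

4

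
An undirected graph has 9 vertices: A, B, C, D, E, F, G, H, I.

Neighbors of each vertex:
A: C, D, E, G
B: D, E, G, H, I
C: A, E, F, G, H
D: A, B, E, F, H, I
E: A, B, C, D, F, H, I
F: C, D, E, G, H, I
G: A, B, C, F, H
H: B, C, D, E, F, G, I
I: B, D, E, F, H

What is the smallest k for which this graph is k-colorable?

B, D, E, H, I are pairwise adjacent (a clique of size 5), so at least 5 colors are needed.
5 colors suffice: A=2, B=3, C=4, D=4, E=1, F=3, G=1, H=2, I=5. Each edge has distinct colors on its endpoints.

5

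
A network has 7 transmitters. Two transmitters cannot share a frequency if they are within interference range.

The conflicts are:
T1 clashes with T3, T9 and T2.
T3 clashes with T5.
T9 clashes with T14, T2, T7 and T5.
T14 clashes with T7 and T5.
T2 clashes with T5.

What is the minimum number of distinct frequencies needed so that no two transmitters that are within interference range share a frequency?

T9, T14, T7 all conflict with each other, so at least 3 frequencies are needed.
3 frequencies suffice: frequency 1 → {T3, T9}; frequency 2 → {T1, T7, T5}; frequency 3 → {T14, T2}. Every pair that conflicts lands in different frequencies.

3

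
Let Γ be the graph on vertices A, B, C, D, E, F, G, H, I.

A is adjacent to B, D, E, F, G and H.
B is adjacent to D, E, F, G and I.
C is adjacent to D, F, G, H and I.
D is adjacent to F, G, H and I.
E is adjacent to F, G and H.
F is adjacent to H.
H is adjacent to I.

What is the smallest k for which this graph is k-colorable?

A, B, D, F are mutually adjacent (a clique of size 4), so at least 4 colors are needed.
4 colors suffice: color red → {D, E}; color blue → {B, H}; color green → {F, G, I}; color yellow → {A, C}. No two adjacent vertices share a color.

4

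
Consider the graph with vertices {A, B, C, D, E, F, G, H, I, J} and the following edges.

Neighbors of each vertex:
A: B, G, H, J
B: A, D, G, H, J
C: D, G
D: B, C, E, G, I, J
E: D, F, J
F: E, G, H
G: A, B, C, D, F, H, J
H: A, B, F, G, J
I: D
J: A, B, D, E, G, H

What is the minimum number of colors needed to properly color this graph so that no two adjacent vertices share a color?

A, B, G, H, J are pairwise adjacent (a clique of size 5), so at least 5 colors are needed.
One proper 5-coloring: A=5, B=4, C=3, D=2, E=1, F=3, G=1, H=2, I=1, J=3. Each edge has distinct colors on its endpoints.

5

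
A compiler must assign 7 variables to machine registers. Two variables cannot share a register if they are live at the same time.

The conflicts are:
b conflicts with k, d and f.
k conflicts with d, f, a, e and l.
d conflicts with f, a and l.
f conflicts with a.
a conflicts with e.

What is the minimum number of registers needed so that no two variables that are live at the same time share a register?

b, k, d, f are mutually in conflict, so at least 4 registers are needed.
A valid assignment using 4 registers: b=4, k=1, d=2, f=3, a=4, e=2, l=3. No two conflicting variables share a register.

4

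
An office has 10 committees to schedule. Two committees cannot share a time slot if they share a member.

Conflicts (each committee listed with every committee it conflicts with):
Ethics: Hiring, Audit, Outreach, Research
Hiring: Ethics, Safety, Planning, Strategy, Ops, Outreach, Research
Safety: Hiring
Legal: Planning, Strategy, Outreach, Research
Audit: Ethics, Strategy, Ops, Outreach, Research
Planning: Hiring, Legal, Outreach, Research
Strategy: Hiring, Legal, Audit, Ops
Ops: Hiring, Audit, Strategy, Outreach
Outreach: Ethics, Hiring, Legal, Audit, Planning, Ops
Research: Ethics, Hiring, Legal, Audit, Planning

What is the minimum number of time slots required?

Legal, Planning, Outreach pairwise conflict, so at least 3 time slots are needed.
Using 3 time slots: Ethics=3, Hiring=1, Safety=2, Legal=1, Audit=1, Planning=3, Strategy=2, Ops=3, Outreach=2, Research=2. Each listed conflict is separated.

3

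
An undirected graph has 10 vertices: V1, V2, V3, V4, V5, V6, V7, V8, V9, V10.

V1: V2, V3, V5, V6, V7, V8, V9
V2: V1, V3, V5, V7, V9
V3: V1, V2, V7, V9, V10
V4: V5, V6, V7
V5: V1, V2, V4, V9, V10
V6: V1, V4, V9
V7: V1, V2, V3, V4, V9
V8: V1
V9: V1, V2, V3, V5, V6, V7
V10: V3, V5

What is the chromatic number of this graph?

V1, V2, V3, V7, V9 are mutually adjacent (a clique of size 5), so at least 5 colors are needed.
A valid assignment using 5 colors: V1=1, V2=4, V3=3, V4=1, V5=3, V6=3, V7=5, V8=2, V9=2, V10=1. Every edge joins two different colors.

5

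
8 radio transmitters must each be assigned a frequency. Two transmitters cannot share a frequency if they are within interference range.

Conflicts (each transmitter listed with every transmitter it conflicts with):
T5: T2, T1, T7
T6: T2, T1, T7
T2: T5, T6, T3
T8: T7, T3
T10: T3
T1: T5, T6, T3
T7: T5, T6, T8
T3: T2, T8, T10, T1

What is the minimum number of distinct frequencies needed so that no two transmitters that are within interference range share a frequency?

The cycle T8-T3-T2-T5-T7-T8 has odd length 5, so it cannot be 2-colored; at least 3 frequencies are needed.
3 frequencies suffice: frequency 1 → {T5, T6, T3}; frequency 2 → {T2, T10, T1, T7}; frequency 3 → {T8}. No two conflicting transmitters share a frequency.

3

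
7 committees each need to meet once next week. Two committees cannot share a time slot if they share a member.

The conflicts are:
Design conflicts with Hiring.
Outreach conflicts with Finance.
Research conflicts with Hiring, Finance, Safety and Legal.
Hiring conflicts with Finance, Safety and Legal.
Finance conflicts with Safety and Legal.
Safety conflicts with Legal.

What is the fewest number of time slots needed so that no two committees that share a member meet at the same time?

5

Research, Hiring, Finance, Safety, Legal are mutually in conflict, so at least 5 time slots are needed.
5 time slots suffice: time slot 1 → {Design, Finance}; time slot 2 → {Outreach, Hiring}; time slot 3 → {Safety}; time slot 4 → {Research}; time slot 5 → {Legal}. Every pair that conflicts lands in different time slots.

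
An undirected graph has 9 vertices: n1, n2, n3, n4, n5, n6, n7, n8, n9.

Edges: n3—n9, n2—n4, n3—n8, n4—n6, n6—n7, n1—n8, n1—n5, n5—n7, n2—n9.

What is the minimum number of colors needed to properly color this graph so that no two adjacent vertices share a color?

The cycle n5-n1-n8-n3-n9-n2-n4-n6-n7-n5 has odd length 9, so it cannot be 2-colored; at least 3 colors are needed.
3 colors suffice: n1=B, n2=B, n3=B, n4=R, n5=G, n6=B, n7=R, n8=R, n9=R. Each edge has distinct colors on its endpoints.

3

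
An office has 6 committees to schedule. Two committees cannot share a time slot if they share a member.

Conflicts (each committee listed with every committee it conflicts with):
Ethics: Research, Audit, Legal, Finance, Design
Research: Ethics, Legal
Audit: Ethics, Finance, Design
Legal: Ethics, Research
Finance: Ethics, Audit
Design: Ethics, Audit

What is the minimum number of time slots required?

Ethics, Research, Legal all conflict with each other, so at least 3 time slots are needed.
3 time slots suffice: time slot 1 → {Ethics}; time slot 2 → {Audit, Legal}; time slot 3 → {Research, Finance, Design}. No two conflicting committees share a time slot.

3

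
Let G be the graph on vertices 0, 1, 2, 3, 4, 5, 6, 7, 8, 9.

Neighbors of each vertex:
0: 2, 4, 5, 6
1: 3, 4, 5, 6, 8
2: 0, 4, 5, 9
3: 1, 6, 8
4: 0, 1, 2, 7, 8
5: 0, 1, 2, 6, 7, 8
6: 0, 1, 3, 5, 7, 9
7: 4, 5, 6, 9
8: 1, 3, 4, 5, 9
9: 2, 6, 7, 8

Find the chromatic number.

6, 7, 9 form a triangle, so at least 3 colors are needed.
One proper 3-coloring: 0=c, 1=c, 2=a, 3=b, 4=b, 5=b, 6=a, 7=c, 8=a, 9=b. Each edge has distinct colors on its endpoints.

3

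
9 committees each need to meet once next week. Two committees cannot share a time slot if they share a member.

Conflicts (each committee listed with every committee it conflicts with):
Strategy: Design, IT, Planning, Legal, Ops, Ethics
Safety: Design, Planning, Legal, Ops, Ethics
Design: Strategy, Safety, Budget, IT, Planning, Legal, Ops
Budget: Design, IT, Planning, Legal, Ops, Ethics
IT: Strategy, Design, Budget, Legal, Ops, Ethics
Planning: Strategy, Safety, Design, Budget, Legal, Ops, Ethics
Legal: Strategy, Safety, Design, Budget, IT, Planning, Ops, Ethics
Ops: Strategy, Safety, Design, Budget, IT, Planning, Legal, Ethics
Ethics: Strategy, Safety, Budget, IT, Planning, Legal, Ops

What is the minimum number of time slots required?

Budget, Planning, Legal, Ops, Ethics all conflict with each other, so at least 5 time slots are needed.
Using 5 time slots: Strategy=5, Safety=5, Design=3, Budget=5, IT=4, Planning=4, Legal=1, Ops=2, Ethics=3. No two conflicting committees share a time slot.

5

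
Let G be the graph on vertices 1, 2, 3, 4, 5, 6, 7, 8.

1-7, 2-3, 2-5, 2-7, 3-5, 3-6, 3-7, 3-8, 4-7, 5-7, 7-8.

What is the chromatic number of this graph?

2, 3, 5, 7 form a clique, so at least 4 colors are needed.
4 colors suffice: color red → {6, 7}; color blue → {1, 3, 4}; color green → {5, 8}; color yellow → {2}. No two adjacent vertices share a color.

4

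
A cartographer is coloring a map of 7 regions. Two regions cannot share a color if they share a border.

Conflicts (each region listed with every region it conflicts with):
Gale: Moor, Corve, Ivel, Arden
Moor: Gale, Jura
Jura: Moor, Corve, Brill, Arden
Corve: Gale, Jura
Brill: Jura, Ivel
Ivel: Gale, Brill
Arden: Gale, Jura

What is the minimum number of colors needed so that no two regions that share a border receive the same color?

3

The cycle Brill-Jura-Arden-Gale-Ivel-Brill has odd length 5, so it cannot be 2-colored; at least 3 colors are needed.
3 colors suffice: color 1 → {Gale, Jura}; color 2 → {Moor, Corve, Ivel, Arden}; color 3 → {Brill}. No two conflicting regions share a color.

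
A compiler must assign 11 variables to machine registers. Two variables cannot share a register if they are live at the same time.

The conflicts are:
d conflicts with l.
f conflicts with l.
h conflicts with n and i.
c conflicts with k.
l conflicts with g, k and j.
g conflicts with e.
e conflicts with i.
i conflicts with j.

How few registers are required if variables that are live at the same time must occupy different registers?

3

The cycle g-e-i-j-l-g has odd length 5, so it cannot be 2-colored; at least 3 registers are needed.
3 registers suffice: d=2, f=2, h=2, c=1, l=1, g=2, e=3, k=2, n=1, i=1, j=2. Each listed conflict is separated.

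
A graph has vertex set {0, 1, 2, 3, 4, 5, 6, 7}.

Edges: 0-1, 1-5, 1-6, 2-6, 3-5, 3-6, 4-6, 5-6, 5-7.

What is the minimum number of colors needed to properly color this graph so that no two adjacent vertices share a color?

3, 5, 6 form a triangle, so at least 3 colors are needed.
A valid assignment using 3 colors: 0=red, 1=green, 2=blue, 3=green, 4=blue, 5=blue, 6=red, 7=red. Each edge has distinct colors on its endpoints.

3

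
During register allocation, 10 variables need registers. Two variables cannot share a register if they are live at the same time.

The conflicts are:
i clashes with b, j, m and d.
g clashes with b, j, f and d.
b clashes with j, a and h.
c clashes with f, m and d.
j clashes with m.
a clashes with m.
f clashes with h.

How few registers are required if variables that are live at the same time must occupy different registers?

i, j, m are mutually in conflict, so at least 3 registers are needed.
3 registers suffice: i=3, g=3, b=1, c=2, j=2, a=2, f=1, m=1, h=2, d=1. Each listed conflict is separated.

3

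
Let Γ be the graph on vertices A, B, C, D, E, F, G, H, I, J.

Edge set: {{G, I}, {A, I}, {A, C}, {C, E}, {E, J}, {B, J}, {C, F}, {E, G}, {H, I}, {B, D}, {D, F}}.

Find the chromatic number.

3

The cycle C-A-I-G-E-C has odd length 5, so it cannot be 2-colored; at least 3 colors are needed.
3 colors suffice: color red → {B, E, F, I}; color blue → {C, D, G, H, J}; color green → {A}. Every edge joins two different colors.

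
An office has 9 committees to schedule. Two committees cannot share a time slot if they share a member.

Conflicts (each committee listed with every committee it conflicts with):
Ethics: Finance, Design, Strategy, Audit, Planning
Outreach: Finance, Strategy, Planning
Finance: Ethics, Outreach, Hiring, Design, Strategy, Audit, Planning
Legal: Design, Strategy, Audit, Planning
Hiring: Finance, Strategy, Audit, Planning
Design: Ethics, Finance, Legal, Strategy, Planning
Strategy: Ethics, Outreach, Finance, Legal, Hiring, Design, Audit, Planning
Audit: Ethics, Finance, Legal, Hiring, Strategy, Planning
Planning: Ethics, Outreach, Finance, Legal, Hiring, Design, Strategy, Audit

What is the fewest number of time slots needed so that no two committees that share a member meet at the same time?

5

Ethics, Finance, Design, Strategy, Planning pairwise conflict, so at least 5 time slots are needed.
5 time slots suffice: time slot 1 → {Strategy}; time slot 2 → {Planning}; time slot 3 → {Finance, Legal}; time slot 4 → {Outreach, Design, Audit}; time slot 5 → {Ethics, Hiring}. Each listed conflict is separated.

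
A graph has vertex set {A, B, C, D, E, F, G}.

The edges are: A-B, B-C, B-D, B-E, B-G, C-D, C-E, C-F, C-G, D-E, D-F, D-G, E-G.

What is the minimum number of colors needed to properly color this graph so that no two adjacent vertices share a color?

5

B, C, D, E, G are pairwise adjacent (a clique of size 5), so at least 5 colors are needed.
5 colors suffice: color 1 → {A, C}; color 2 → {D}; color 3 → {B, F}; color 4 → {G}; color 5 → {E}. Every edge joins two different colors.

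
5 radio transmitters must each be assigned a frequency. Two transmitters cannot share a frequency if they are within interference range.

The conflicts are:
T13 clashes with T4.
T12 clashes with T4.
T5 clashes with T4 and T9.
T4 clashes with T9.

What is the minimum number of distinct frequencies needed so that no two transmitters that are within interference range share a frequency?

3

T5, T4, T9 are mutually in conflict, so at least 3 frequencies are needed.
Using 3 frequencies: T13=2, T12=2, T5=2, T4=1, T9=3. Each listed conflict is separated.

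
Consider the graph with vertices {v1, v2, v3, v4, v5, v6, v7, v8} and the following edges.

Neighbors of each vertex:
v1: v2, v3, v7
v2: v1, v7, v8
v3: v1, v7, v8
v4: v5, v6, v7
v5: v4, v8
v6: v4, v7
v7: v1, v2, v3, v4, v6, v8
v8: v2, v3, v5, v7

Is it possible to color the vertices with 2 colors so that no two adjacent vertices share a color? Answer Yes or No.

v2, v7, v8 are pairwise adjacent, so at least 3 colors are needed.
So 2 colors are not enough.

No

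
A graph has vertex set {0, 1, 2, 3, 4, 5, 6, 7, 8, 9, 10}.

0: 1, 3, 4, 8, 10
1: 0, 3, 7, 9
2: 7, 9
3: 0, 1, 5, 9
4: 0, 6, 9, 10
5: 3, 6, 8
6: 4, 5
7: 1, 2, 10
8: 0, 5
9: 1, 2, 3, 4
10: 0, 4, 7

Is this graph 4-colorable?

The chromatic number is 3. 1, 3, 9 are pairwise adjacent, so at least 3 colors are needed.
3 colors suffice: color a → {0, 5, 7, 9}; color b → {1, 2, 4, 8}; color c → {3, 6, 10}.
Since 4 ≥ 3, a proper 4-coloring certainly exists.

Yes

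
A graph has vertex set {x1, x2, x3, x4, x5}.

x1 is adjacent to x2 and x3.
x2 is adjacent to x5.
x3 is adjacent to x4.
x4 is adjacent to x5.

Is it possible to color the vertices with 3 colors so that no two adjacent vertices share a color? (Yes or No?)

The chromatic number is 3. The cycle x3-x1-x2-x5-x4-x3 has odd length 5, so it cannot be 2-colored; at least 3 colors are needed.
A valid assignment using 3 colors: x1=blue, x2=red, x3=green, x4=red, x5=blue.
That is already a proper 3-coloring.

Yes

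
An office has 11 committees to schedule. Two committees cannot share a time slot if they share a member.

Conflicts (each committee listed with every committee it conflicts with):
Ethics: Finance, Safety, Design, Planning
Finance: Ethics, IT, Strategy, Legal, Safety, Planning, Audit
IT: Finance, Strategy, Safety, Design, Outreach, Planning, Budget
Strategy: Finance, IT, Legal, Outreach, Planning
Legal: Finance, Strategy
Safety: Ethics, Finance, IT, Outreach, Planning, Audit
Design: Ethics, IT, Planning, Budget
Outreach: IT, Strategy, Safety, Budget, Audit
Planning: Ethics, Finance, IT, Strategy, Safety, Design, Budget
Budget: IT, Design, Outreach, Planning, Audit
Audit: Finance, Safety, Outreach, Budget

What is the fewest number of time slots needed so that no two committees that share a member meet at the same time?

Finance, IT, Safety, Planning are mutually in conflict, so at least 4 time slots are needed.
A valid assignment using 4 time slots: Ethics=1, Finance=2, IT=1, Strategy=4, Legal=1, Safety=4, Design=2, Outreach=2, Planning=3, Budget=4, Audit=1. Each listed conflict is separated.

4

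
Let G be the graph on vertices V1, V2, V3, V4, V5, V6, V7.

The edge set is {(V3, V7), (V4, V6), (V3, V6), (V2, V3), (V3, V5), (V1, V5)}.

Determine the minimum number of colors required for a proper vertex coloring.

2

V2 and V3 are adjacent, so at least 2 colors are needed.
One proper 2-coloring: V1=red, V2=blue, V3=red, V4=red, V5=blue, V6=blue, V7=blue. Every edge joins two different colors.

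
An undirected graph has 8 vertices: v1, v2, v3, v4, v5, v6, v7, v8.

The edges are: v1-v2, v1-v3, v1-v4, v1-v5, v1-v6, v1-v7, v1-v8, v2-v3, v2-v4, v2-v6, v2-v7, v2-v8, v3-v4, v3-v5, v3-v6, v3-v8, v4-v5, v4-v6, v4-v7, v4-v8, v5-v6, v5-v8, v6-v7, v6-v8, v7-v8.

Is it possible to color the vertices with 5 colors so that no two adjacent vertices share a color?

v1, v3, v4, v5, v6, v8 are mutually adjacent (a clique of size 6), so at least 6 colors are needed.
So 5 colors are not enough.

No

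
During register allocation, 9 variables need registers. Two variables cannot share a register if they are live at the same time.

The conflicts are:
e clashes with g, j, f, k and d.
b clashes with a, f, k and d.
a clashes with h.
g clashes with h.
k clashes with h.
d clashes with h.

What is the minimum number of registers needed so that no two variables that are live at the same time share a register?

e and j conflict, so at least 2 registers are needed.
2 registers suffice: register 1 → {e, b, h}; register 2 → {a, g, j, f, k, d}. No two conflicting variables share a register.

2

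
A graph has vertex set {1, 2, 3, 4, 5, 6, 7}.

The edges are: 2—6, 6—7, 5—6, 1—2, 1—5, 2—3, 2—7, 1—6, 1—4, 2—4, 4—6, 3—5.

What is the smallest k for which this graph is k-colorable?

4

1, 2, 4, 6 are pairwise adjacent (a clique of size 4), so at least 4 colors are needed.
4 colors suffice: color a → {3, 6}; color b → {2, 5}; color c → {1, 7}; color d → {4}. Every edge joins two different colors.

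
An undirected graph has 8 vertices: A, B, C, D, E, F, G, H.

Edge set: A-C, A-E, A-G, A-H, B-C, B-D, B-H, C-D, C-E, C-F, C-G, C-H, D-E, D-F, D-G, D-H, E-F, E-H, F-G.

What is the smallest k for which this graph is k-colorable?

4

C, D, E, H form a clique, so at least 4 colors are needed.
4 colors suffice: color 1 → {C}; color 2 → {A, D}; color 3 → {F, H}; color 4 → {B, E, G}. No two adjacent vertices share a color.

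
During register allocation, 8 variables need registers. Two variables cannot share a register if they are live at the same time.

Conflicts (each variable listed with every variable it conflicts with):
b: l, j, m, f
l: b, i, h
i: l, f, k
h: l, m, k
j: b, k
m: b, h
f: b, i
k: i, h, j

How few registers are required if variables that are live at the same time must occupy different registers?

The cycle m-b-j-k-h-m has odd length 5, so it cannot be 2-colored; at least 3 registers are needed.
3 registers suffice: register 1 → {b, i, h}; register 2 → {l, m, f, k}; register 3 → {j}. Every pair that conflicts lands in different registers.

3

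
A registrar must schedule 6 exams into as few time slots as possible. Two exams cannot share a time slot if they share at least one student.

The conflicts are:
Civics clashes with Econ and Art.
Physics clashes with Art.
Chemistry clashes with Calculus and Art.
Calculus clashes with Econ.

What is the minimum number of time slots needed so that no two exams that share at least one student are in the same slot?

The cycle Econ-Calculus-Chemistry-Art-Civics-Econ has odd length 5, so it cannot be 2-colored; at least 3 time slots are needed.
3 time slots suffice: Civics=2, Physics=2, Chemistry=2, Calculus=1, Econ=3, Art=1. Each listed conflict is separated.

3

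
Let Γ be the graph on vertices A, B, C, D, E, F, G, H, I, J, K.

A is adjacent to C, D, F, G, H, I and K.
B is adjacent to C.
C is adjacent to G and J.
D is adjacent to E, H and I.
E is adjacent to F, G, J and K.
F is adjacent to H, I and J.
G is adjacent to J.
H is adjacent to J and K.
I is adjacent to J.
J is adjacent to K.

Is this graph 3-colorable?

The chromatic number is 3. F, I, J are pairwise adjacent, so at least 3 colors are needed.
3 colors suffice: color 1 → {A, B, J}; color 2 → {D, F, G, K}; color 3 → {C, E, H, I}.
That is already a proper 3-coloring.

Yes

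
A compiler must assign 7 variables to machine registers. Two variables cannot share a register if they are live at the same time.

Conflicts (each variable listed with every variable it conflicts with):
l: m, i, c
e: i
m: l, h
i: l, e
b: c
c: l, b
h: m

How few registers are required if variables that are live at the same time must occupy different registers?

2

b and c conflict, so at least 2 registers are needed.
2 registers suffice: register 1 → {l, e, b, h}; register 2 → {m, i, c}. Every pair that conflicts lands in different registers.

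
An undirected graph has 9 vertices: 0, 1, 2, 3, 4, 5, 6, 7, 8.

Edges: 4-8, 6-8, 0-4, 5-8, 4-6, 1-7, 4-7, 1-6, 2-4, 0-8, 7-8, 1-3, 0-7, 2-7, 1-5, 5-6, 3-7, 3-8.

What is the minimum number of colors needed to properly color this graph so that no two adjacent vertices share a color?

0, 4, 7, 8 are mutually adjacent (a clique of size 4), so at least 4 colors are needed.
4 colors suffice: color a → {1, 2, 8}; color b → {6, 7}; color c → {3, 4, 5}; color d → {0}. No two adjacent vertices share a color.

4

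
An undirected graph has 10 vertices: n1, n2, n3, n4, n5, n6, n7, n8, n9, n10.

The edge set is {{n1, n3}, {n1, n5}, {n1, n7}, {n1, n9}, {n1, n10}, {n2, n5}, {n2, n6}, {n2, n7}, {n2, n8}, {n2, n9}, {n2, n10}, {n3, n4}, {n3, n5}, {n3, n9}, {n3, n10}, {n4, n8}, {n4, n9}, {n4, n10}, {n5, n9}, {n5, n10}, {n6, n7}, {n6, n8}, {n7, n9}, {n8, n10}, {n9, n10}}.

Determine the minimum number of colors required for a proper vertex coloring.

n1, n3, n5, n9, n10 form a clique, so at least 5 colors are needed.
A valid assignment using 5 colors: n1=green, n2=green, n3=purple, n4=green, n5=yellow, n6=yellow, n7=blue, n8=red, n9=red, n10=blue. No two adjacent vertices share a color.

5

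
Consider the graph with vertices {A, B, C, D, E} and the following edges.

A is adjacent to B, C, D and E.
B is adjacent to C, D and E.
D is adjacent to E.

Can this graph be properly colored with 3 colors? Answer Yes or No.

No

A, B, D, E form a clique, so at least 4 colors are needed.
So 3 colors are not enough.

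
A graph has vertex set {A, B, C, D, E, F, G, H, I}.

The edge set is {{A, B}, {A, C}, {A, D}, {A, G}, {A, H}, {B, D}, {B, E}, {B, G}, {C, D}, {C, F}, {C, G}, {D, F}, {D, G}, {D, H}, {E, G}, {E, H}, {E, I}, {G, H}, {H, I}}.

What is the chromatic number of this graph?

4

A, D, G, H are pairwise adjacent (a clique of size 4), so at least 4 colors are needed.
4 colors suffice: color 1 → {D, E}; color 2 → {F, G, I}; color 3 → {B, C, H}; color 4 → {A}. Each edge has distinct colors on its endpoints.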